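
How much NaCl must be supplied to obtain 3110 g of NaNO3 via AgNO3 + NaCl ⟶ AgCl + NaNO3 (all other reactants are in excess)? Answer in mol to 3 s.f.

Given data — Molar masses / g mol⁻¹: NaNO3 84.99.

n(NaNO3) = 3110 / 84.99 = 36.59 mol
n(NaCl) = (1/1) × 36.59 = 36.59 mol

36.6 mol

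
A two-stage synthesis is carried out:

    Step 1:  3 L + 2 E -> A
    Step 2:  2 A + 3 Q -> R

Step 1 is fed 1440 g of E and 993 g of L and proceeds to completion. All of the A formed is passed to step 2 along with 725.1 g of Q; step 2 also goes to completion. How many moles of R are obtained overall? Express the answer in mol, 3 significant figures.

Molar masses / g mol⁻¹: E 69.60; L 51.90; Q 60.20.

Step 1:
n(E) = 1440 / 69.60 = 20.69 mol
n(L) = 993.0 / 51.90 = 19.13 mol
n/ν for E = 20.69/2 = 10.35
n/ν for L = 19.13/3 = 6.377
Smallest n/ν is L → limiting reagent.
n(A) produced = (1/3) × 19.13 = 6.377 mol
Step 2:
n(A) available = 6.377 mol
n(Q) = 725.1 / 60.20 = 12.04 mol
n/ν for A = 6.377/2 = 3.189
n/ν for Q = 12.04/3 = 4.013
Smallest n/ν is A → limiting reagent.
n(R) = (1/2) × 6.377 = 3.189 mol

3.19 mol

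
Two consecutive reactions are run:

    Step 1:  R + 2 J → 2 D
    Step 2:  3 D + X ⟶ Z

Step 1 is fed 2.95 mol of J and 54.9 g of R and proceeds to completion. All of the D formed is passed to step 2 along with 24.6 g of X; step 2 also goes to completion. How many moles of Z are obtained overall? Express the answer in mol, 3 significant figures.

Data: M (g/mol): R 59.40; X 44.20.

Step 1:
n(J) = 2.950 mol
n(R) = 54.90 / 59.40 = 0.9242 mol
n/ν → J: 1.475, R: 0.9242; R is limiting.
n(D) produced = (2/1) × 0.9242 = 1.848 mol
Step 2:
n(D) available = 1.848 mol
n(X) = 24.60 / 44.20 = 0.5566 mol
n/ν → D: 0.6160, X: 0.5566; X is limiting.
n(Z) = (1/1) × 0.5566 = 0.5566 mol

0.557 mol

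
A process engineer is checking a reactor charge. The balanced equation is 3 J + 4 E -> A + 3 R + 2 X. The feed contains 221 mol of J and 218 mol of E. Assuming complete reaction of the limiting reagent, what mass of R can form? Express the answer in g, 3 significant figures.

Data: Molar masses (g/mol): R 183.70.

30000 g

n(J) = 221.0 mol
n(E) = 218.0 mol
n/ν for J = 221.0/3 = 73.67
n/ν for E = 218.0/4 = 54.50
Smallest n/ν is E → limiting reagent.
n(R) = (3/4) × 218.0 = 163.5 mol
mass = 163.5 × 183.70 = 30030 g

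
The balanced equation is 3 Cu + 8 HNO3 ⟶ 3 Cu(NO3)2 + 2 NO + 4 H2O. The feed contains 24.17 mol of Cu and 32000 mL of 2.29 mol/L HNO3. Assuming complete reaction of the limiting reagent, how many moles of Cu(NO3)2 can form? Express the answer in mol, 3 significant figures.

24.2 mol

n(Cu) = 24.17 mol
n(HNO3) = 2.29 × 32000/1000 = 73.28 mol
n/ν for Cu = 24.17/3 = 8.057
n/ν for HNO3 = 73.28/8 = 9.160
Smallest n/ν is Cu → limiting reagent.
n(Cu(NO3)2) = (3/3) × 24.17 = 24.17 mol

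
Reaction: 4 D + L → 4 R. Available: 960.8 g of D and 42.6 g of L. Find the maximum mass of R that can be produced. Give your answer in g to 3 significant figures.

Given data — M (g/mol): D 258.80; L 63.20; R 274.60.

n(D) = 960.8 / 258.80 = 3.713 mol
n(L) = 42.60 / 63.20 = 0.6741 mol
n/ν for D = 3.713/4 = 0.9283
n/ν for L = 0.6741/1 = 0.6741
Smallest n/ν is L → limiting reagent.
n(R) = (4/1) × 0.6741 = 2.696 mol
mass = 2.696 × 274.60 = 740.3 g

740 g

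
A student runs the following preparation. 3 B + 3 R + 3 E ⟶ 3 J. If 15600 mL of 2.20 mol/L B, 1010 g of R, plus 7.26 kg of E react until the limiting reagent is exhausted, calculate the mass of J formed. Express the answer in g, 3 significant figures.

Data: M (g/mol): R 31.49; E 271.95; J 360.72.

n(B) = 2.20 × 15600/1000 = 34.32 mol
n(R) = 1010 / 31.49 = 32.07 mol
n(E) = 7.260×1000 / 271.95 = 26.70 mol
n/ν for B = 34.32/3 = 11.44
n/ν for R = 32.07/3 = 10.69
n/ν for E = 26.70/3 = 8.900
Smallest n/ν is E → limiting reagent.
n(J) = (3/3) × 26.70 = 26.70 mol
mass = 26.70 × 360.72 = 9631 g

9630 g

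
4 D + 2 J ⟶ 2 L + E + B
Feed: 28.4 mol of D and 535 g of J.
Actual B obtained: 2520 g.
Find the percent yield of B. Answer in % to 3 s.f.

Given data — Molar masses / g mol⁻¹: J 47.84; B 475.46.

n(D) = 28.40 mol
n(J) = 535.0 / 47.84 = 11.18 mol
n/ν for D = 28.40/4 = 7.100
n/ν for J = 11.18/2 = 5.590
Smallest n/ν is J → limiting reagent.
theoretical n(B) = (1/2) × 11.18 = 5.590 mol → 2658 g
% yield = 2520 / 2658 × 100 = 94.81 %

94.8 %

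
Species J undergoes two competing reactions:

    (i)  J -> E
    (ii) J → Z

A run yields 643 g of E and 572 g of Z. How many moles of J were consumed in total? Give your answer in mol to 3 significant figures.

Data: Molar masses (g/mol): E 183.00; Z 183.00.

6.64 mol

n(E) = 643 / 183.00 = 3.514 mol
n(Z) = 572 / 183.00 = 3.126 mol
n(J) via (i) = (1/1)×3.514 = 3.514 mol
n(J) via (ii) = (1/1)×3.126 = 3.126 mol
total n(J) = 3.514 + 3.126 = 6.640 mol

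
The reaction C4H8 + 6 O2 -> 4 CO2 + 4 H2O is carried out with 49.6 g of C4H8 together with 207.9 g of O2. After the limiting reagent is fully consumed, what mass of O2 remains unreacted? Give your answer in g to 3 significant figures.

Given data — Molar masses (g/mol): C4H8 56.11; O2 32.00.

n(C4H8) = 49.60 / 56.11 = 0.8840 mol
n(O2) = 207.9 / 32.00 = 6.497 mol
n/ν for C4H8 = 0.8840/1 = 0.8840
n/ν for O2 = 6.497/6 = 1.083
Smallest n/ν is C4H8 → limiting reagent.
O2 consumed = (6/1) × 0.8840 = 5.304 mol
O2 remaining = 6.497 − 5.304 = 1.193 mol
mass = 1.193 × 32.00 = 38.18 g

38.2 g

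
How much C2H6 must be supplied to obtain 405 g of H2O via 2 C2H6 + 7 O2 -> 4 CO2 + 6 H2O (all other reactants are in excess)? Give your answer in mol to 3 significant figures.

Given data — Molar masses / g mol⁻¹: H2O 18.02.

n(H2O) = 405 / 18.02 = 22.48 mol
n(C2H6) = (2/6) × 22.48 = 7.493 mol

7.49 mol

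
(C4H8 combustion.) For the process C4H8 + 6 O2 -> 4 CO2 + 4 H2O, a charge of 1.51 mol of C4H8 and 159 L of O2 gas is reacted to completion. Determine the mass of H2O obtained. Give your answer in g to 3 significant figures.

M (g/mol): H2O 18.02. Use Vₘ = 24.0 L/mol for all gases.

79.6 g

n(C4H8) = 1.510 mol
n(O2) = 159.0 / 24.0 = 6.625 mol
n/ν for C4H8 = 1.510/1 = 1.510
n/ν for O2 = 6.625/6 = 1.104
Smallest n/ν is O2 → limiting reagent.
n(H2O) = (4/6) × 6.625 = 4.417 mol
mass = 4.417 × 18.02 = 79.59 g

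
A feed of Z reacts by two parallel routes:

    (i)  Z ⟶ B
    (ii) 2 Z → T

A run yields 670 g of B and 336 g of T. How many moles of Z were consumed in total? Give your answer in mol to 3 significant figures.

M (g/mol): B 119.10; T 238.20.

8.45 mol

n(B) = 670 / 119.10 = 5.626 mol
n(T) = 336 / 238.20 = 1.411 mol
n(Z) via (i) = (1/1)×5.626 = 5.626 mol
n(Z) via (ii) = (2/1)×1.411 = 2.822 mol
total n(Z) = 5.626 + 2.822 = 8.448 mol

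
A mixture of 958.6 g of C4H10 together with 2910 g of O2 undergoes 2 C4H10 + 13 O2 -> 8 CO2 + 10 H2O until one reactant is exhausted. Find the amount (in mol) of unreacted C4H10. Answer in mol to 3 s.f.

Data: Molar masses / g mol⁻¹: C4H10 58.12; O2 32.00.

2.50 mol

n(C4H10) = 958.6 / 58.12 = 16.49 mol
n(O2) = 2910 / 32.00 = 90.94 mol
n/ν for C4H10 = 16.49/2 = 8.245
n/ν for O2 = 90.94/13 = 6.995
Smallest n/ν is O2 → limiting reagent.
C4H10 consumed = (2/13) × 90.94 = 13.99 mol
C4H10 remaining = 16.49 − 13.99 = 2.500 mol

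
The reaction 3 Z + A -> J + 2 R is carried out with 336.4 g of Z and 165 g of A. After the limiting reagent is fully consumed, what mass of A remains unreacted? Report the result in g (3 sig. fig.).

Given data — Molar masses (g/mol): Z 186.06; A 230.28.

n(Z) = 336.4 / 186.06 = 1.808 mol
n(A) = 165.0 / 230.28 = 0.7165 mol
n/ν for Z = 1.808/3 = 0.6027
n/ν for A = 0.7165/1 = 0.7165
Smallest n/ν is Z → limiting reagent.
A consumed = (1/3) × 1.808 = 0.6027 mol
A remaining = 0.7165 − 0.6027 = 0.1138 mol
mass = 0.1138 × 230.28 = 26.21 g

26.2 g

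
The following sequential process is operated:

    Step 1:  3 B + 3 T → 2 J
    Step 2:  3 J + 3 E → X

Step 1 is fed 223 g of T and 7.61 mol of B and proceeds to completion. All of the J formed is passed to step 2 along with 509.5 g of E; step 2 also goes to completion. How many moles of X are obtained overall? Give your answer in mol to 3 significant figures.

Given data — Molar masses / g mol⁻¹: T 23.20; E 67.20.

1.69 mol

Step 1:
n(T) = 223.0 / 23.20 = 9.612 mol
n(B) = 7.610 mol
n/ν for T = 9.612/3 = 3.204
n/ν for B = 7.610/3 = 2.537
Smallest n/ν is B → limiting reagent.
n(J) produced = (2/3) × 7.610 = 5.073 mol
Step 2:
n(J) available = 5.073 mol
n(E) = 509.5 / 67.20 = 7.582 mol
n/ν for J = 5.073/3 = 1.691
n/ν for E = 7.582/3 = 2.527
Smallest n/ν is J → limiting reagent.
n(X) = (1/3) × 5.073 = 1.691 mol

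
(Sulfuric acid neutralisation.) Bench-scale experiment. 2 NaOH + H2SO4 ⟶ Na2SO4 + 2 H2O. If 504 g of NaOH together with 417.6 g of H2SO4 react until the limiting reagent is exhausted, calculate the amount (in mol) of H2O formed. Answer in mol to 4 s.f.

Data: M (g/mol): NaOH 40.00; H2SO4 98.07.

n(NaOH) = 504.0 / 40.00 = 12.60 mol
n(H2SO4) = 417.6 / 98.07 = 4.258 mol
n/ν for NaOH = 12.60/2 = 6.300
n/ν for H2SO4 = 4.258/1 = 4.258
Smallest n/ν is H2SO4 → limiting reagent.
n(H2O) = (2/1) × 4.258 = 8.516 mol

8.516 mol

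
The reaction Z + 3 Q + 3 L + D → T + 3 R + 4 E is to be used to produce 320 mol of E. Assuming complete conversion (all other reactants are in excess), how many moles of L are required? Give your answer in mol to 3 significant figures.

n(E) = 320.0 mol
n(L) = (3/4) × 320.0 = 240.0 mol

240 mol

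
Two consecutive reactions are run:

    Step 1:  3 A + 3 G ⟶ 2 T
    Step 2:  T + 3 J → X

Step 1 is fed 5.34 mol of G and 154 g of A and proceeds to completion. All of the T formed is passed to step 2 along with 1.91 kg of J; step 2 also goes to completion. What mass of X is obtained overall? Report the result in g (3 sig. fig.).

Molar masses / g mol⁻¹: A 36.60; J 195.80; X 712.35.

2000 g

Step 1:
n(G) = 5.340 mol
n(A) = 154.0 / 36.60 = 4.208 mol
n/ν for G = 5.340/3 = 1.780
n/ν for A = 4.208/3 = 1.403
Smallest n/ν is A → limiting reagent.
n(T) produced = (2/3) × 4.208 = 2.805 mol
Step 2:
n(T) available = 2.805 mol
n(J) = 1.910×1000 / 195.80 = 9.755 mol
n/ν for T = 2.805/1 = 2.805
n/ν for J = 9.755/3 = 3.252
Smallest n/ν is T → limiting reagent.
n(X) = (1/1) × 2.805 = 2.805 mol
mass = 2.805 × 712.35 = 1998 g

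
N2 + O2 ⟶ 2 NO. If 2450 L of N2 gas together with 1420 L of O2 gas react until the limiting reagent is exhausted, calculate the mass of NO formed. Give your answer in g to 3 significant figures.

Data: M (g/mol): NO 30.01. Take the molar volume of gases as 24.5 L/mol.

3480 g

n(N2) = 2450 / 24.5 = 100.0 mol
n(O2) = 1420 / 24.5 = 57.96 mol
n/ν → N2: 100.0, O2: 57.96; O2 is limiting.
n(NO) = (2/1) × 57.96 = 115.9 mol
mass = 115.9 × 30.01 = 3478 g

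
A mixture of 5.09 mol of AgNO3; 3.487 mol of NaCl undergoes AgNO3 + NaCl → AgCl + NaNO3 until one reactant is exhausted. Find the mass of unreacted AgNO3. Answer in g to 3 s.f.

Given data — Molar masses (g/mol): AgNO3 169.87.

n(AgNO3) = 5.090 mol
n(NaCl) = 3.487 mol
n/ν for AgNO3 = 5.090/1 = 5.090
n/ν for NaCl = 3.487/1 = 3.487
Smallest n/ν is NaCl → limiting reagent.
AgNO3 consumed = (1/1) × 3.487 = 3.487 mol
AgNO3 remaining = 5.090 − 3.487 = 1.603 mol
mass = 1.603 × 169.87 = 272.3 g

272 g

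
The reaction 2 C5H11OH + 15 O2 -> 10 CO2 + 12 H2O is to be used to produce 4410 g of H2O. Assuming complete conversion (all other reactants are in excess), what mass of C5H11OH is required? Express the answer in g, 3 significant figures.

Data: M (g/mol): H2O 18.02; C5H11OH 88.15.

n(H2O) = 4410 / 18.02 = 244.7 mol
n(C5H11OH) = (2/12) × 244.7 = 40.78 mol
mass = 40.78 × 88.15 = 3595 g

3600 g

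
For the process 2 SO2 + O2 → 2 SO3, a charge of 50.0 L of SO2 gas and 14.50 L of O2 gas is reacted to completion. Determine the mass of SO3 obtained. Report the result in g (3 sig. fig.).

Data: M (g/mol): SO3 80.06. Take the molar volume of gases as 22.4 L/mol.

104 g

n(SO2) = 50.00 / 22.4 = 2.232 mol
n(O2) = 14.50 / 22.4 = 0.6473 mol
n/ν → SO2: 1.116, O2: 0.6473; O2 is limiting.
n(SO3) = (2/1) × 0.6473 = 1.295 mol
mass = 1.295 × 80.06 = 103.7 g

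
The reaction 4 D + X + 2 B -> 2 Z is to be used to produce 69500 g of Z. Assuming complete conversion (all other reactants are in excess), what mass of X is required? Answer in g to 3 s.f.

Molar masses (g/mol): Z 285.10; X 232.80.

28400 g

n(Z) = 69500 / 285.10 = 243.8 mol
n(X) = (1/2) × 243.8 = 121.9 mol
mass = 121.9 × 232.80 = 28380 g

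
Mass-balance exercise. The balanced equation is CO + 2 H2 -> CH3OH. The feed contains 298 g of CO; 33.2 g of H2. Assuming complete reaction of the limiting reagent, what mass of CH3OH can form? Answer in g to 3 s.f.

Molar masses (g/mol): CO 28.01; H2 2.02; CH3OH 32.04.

n(CO) = 298.0 / 28.01 = 10.64 mol
n(H2) = 33.20 / 2.02 = 16.44 mol
n/ν → CO: 10.64, H2: 8.220; H2 is limiting.
n(CH3OH) = (1/2) × 16.44 = 8.220 mol
mass = 8.220 × 32.04 = 263.4 g

263 g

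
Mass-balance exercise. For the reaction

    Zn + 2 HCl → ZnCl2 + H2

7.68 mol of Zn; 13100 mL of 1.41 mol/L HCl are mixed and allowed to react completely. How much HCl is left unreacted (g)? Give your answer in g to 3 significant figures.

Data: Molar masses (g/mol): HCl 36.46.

113 g

n(Zn) = 7.680 mol
n(HCl) = 1.41 × 13100/1000 = 18.47 mol
n/ν → Zn: 7.680, HCl: 9.235; Zn is limiting.
HCl consumed = (2/1) × 7.680 = 15.36 mol
HCl remaining = 18.47 − 15.36 = 3.110 mol
mass = 3.110 × 36.46 = 113.4 g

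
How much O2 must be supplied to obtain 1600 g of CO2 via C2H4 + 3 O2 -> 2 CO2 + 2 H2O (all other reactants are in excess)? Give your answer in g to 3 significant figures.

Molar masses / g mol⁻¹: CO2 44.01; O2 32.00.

1750 g

n(CO2) = 1600 / 44.01 = 36.36 mol
n(O2) = (3/2) × 36.36 = 54.54 mol
mass = 54.54 × 32.00 = 1745 g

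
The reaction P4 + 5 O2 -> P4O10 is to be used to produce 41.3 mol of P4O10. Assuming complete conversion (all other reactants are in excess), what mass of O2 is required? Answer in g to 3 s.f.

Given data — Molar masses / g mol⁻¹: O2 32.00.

6610 g

n(P4O10) = 41.30 mol
n(O2) = (5/1) × 41.30 = 206.5 mol
mass = 206.5 × 32.00 = 6608 g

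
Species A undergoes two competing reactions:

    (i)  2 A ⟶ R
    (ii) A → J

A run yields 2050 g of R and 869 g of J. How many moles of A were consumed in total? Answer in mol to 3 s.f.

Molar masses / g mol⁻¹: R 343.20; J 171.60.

n(R) = 2050 / 343.20 = 5.973 mol
n(J) = 869 / 171.60 = 5.064 mol
n(A) via (i) = (2/1)×5.973 = 11.95 mol
n(A) via (ii) = (1/1)×5.064 = 5.064 mol
total n(A) = 11.95 + 5.064 = 17.01 mol

17.0 mol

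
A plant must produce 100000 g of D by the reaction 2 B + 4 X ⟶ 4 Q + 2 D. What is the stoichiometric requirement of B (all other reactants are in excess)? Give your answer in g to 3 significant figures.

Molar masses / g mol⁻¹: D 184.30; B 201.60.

109000 g

n(D) = 100000 / 184.30 = 542.6 mol
n(B) = (2/2) × 542.6 = 542.6 mol
mass = 542.6 × 201.60 = 109400 g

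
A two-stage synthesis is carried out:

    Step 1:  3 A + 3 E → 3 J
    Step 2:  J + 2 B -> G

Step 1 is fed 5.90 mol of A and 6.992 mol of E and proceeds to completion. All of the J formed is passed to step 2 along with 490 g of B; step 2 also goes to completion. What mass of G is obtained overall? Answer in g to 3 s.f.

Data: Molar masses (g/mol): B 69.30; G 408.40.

Step 1:
n(A) = 5.900 mol
n(E) = 6.992 mol
n/ν for A = 5.900/3 = 1.967
n/ν for E = 6.992/3 = 2.331
Smallest n/ν is A → limiting reagent.
n(J) produced = (3/3) × 5.900 = 5.900 mol
Step 2:
n(J) available = 5.900 mol
n(B) = 490.0 / 69.30 = 7.071 mol
n/ν for J = 5.900/1 = 5.900
n/ν for B = 7.071/2 = 3.536
Smallest n/ν is B → limiting reagent.
n(G) = (1/2) × 7.071 = 3.536 mol
mass = 3.536 × 408.40 = 1444 g

1440 g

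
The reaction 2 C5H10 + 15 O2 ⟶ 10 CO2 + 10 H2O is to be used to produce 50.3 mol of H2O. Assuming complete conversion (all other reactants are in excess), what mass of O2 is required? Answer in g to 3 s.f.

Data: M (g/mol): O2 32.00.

2410 g

n(H2O) = 50.30 mol
n(O2) = (15/10) × 50.30 = 75.45 mol
mass = 75.45 × 32.00 = 2414 g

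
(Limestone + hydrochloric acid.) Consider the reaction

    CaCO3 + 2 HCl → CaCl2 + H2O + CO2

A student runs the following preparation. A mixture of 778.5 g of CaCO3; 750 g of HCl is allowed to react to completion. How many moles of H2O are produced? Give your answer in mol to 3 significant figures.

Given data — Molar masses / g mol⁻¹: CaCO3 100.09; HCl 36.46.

n(CaCO3) = 778.5 / 100.09 = 7.778 mol
n(HCl) = 750.0 / 36.46 = 20.57 mol
n/ν for CaCO3 = 7.778/1 = 7.778
n/ν for HCl = 20.57/2 = 10.29
Smallest n/ν is CaCO3 → limiting reagent.
n(H2O) = (1/1) × 7.778 = 7.778 mol

7.78 mol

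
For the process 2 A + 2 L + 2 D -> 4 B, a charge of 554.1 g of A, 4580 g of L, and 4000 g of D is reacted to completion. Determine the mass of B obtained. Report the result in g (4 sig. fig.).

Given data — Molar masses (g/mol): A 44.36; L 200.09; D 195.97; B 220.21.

5501 g

n(A) = 554.1 / 44.36 = 12.49 mol
n(L) = 4580 / 200.09 = 22.89 mol
n(D) = 4000 / 195.97 = 20.41 mol
n/ν for A = 12.49/2 = 6.245
n/ν for L = 22.89/2 = 11.45
n/ν for D = 20.41/2 = 10.21
Smallest n/ν is A → limiting reagent.
n(B) = (4/2) × 12.49 = 24.98 mol
mass = 24.98 × 220.21 = 5501 g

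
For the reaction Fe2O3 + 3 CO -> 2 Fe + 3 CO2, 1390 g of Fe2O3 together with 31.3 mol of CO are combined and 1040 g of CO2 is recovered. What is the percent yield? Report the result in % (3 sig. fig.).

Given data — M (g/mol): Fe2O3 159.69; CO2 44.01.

n(Fe2O3) = 1390 / 159.69 = 8.704 mol
n(CO) = 31.30 mol
n/ν → Fe2O3: 8.704, CO: 10.43; Fe2O3 is limiting.
theoretical n(CO2) = (3/1) × 8.704 = 26.11 mol → 1149 g
% yield = 1040 / 1149 × 100 = 90.51 %

90.5 %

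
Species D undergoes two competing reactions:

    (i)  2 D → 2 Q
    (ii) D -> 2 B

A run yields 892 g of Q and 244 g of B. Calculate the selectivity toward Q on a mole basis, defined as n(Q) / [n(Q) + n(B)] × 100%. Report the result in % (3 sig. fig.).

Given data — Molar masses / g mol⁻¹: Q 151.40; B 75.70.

n(Q) = 892 / 151.40 = 5.892 mol
n(B) = 244 / 75.70 = 3.223 mol
selectivity = 5.892/(5.892+3.223) × 100 = 64.64 %

64.6 %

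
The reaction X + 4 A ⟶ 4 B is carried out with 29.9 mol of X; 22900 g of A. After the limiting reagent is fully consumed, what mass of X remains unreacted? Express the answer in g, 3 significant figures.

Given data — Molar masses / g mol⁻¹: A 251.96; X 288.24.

n(X) = 29.90 mol
n(A) = 22900 / 251.96 = 90.89 mol
n/ν for X = 29.90/1 = 29.90
n/ν for A = 90.89/4 = 22.72
Smallest n/ν is A → limiting reagent.
X consumed = (1/4) × 90.89 = 22.72 mol
X remaining = 29.90 − 22.72 = 7.180 mol
mass = 7.180 × 288.24 = 2070 g

2070 g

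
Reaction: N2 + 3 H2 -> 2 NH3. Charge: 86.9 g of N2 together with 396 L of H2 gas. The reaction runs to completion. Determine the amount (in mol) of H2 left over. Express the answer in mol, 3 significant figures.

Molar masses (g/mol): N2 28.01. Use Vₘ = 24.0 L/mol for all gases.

7.19 mol

n(N2) = 86.90 / 28.01 = 3.102 mol
n(H2) = 396.0 / 24.0 = 16.50 mol
n/ν for N2 = 3.102/1 = 3.102
n/ν for H2 = 16.50/3 = 5.500
Smallest n/ν is N2 → limiting reagent.
H2 consumed = (3/1) × 3.102 = 9.306 mol
H2 remaining = 16.50 − 9.306 = 7.194 mol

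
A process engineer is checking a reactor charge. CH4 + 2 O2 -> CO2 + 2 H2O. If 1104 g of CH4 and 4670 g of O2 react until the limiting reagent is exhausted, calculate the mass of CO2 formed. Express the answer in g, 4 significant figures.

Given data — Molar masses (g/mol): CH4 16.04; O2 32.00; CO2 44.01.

n(CH4) = 1104 / 16.04 = 68.83 mol
n(O2) = 4670 / 32.00 = 145.9 mol
n/ν for CH4 = 68.83/1 = 68.83
n/ν for O2 = 145.9/2 = 72.95
Smallest n/ν is CH4 → limiting reagent.
n(CO2) = (1/1) × 68.83 = 68.83 mol
mass = 68.83 × 44.01 = 3029 g

3029 g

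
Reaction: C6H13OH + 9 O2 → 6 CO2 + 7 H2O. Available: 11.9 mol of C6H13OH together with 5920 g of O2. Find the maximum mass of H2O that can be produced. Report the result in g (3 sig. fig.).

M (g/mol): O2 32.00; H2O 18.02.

n(C6H13OH) = 11.90 mol
n(O2) = 5920 / 32.00 = 185.0 mol
n/ν for C6H13OH = 11.90/1 = 11.90
n/ν for O2 = 185.0/9 = 20.56
Smallest n/ν is C6H13OH → limiting reagent.
n(H2O) = (7/1) × 11.90 = 83.30 mol
mass = 83.30 × 18.02 = 1501 g

1500 g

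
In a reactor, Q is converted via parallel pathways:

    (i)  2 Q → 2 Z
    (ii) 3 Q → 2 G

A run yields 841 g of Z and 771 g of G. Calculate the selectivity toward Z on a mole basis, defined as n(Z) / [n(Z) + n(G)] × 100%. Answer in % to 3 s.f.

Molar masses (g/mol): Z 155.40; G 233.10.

62.1 %

n(Z) = 841 / 155.40 = 5.412 mol
n(G) = 771 / 233.10 = 3.308 mol
selectivity = 5.412/(5.412+3.308) × 100 = 62.06 %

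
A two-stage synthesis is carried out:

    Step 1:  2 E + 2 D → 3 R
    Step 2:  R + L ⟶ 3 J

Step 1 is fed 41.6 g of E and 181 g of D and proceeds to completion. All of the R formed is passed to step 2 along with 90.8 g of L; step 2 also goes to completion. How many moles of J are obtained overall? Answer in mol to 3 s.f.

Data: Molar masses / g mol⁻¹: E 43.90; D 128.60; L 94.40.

Step 1:
n(E) = 41.60 / 43.90 = 0.9476 mol
n(D) = 181.0 / 128.60 = 1.407 mol
n/ν for E = 0.9476/2 = 0.4738
n/ν for D = 1.407/2 = 0.7035
Smallest n/ν is E → limiting reagent.
n(R) produced = (3/2) × 0.9476 = 1.421 mol
Step 2:
n(R) available = 1.421 mol
n(L) = 90.80 / 94.40 = 0.9619 mol
n/ν for R = 1.421/1 = 1.421
n/ν for L = 0.9619/1 = 0.9619
Smallest n/ν is L → limiting reagent.
n(J) = (3/1) × 0.9619 = 2.886 mol

2.89 mol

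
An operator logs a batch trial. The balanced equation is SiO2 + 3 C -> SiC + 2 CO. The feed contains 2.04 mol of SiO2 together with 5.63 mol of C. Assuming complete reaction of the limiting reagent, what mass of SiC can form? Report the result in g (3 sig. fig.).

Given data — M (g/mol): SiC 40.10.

n(SiO2) = 2.040 mol
n(C) = 5.630 mol
n/ν → SiO2: 2.040, C: 1.877; C is limiting.
n(SiC) = (1/3) × 5.630 = 1.877 mol
mass = 1.877 × 40.10 = 75.27 g

75.3 g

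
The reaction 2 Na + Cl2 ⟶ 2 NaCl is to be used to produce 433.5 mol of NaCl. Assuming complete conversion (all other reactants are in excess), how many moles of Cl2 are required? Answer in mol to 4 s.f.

n(NaCl) = 433.5 mol
n(Cl2) = (1/2) × 433.5 = 216.8 mol

216.8 mol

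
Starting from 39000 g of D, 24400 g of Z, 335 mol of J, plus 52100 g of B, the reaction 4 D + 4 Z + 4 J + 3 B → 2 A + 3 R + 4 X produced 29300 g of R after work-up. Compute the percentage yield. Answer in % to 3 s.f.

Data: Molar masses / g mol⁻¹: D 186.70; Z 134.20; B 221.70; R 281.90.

n(D) = 39000 / 186.70 = 208.9 mol
n(Z) = 24400 / 134.20 = 181.8 mol
n(J) = 335.0 mol
n(B) = 52100 / 221.70 = 235.0 mol
n/ν for D = 208.9/4 = 52.23
n/ν for Z = 181.8/4 = 45.45
n/ν for J = 335.0/4 = 83.75
n/ν for B = 235.0/3 = 78.33
Smallest n/ν is Z → limiting reagent.
theoretical n(R) = (3/4) × 181.8 = 136.4 mol → 38450 g
% yield = 29300 / 38450 × 100 = 76.20 %

76.2 %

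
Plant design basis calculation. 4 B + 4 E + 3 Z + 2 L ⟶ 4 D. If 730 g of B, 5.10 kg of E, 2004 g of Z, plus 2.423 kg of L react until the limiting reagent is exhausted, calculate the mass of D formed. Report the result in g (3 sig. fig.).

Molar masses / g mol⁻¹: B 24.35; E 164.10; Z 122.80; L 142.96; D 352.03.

n(B) = 730.0 / 24.35 = 29.98 mol
n(E) = 5.100×1000 / 164.10 = 31.08 mol
n(Z) = 2004 / 122.80 = 16.32 mol
n(L) = 2.423×1000 / 142.96 = 16.95 mol
n/ν for B = 29.98/4 = 7.495
n/ν for E = 31.08/4 = 7.770
n/ν for Z = 16.32/3 = 5.440
n/ν for L = 16.95/2 = 8.475
Smallest n/ν is Z → limiting reagent.
n(D) = (4/3) × 16.32 = 21.76 mol
mass = 21.76 × 352.03 = 7660 g

7660 g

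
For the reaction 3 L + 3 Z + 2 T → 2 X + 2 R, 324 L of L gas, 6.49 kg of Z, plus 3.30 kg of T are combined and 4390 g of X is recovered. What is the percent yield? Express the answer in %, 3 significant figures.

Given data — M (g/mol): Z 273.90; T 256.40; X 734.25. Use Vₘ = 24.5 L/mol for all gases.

n(L) = 324.0 / 24.5 = 13.22 mol
n(Z) = 6.490×1000 / 273.90 = 23.69 mol
n(T) = 3.300×1000 / 256.40 = 12.87 mol
n/ν for L = 13.22/3 = 4.407
n/ν for Z = 23.69/3 = 7.897
n/ν for T = 12.87/2 = 6.435
Smallest n/ν is L → limiting reagent.
theoretical n(X) = (2/3) × 13.22 = 8.813 mol → 6471 g
% yield = 4390 / 6471 × 100 = 67.84 %

67.8 %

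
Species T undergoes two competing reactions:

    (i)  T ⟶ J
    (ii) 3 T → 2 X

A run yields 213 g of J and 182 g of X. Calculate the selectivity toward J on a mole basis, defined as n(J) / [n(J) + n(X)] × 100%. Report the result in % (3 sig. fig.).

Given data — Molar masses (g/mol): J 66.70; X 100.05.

63.7 %

n(J) = 213 / 66.70 = 3.193 mol
n(X) = 182 / 100.05 = 1.819 mol
selectivity = 3.193/(3.193+1.819) × 100 = 63.71 %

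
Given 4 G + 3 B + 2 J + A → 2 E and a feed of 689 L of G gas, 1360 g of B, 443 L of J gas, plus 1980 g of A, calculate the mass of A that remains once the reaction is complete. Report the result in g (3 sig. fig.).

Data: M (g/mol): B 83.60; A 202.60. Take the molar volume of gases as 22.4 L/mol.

881 g

n(G) = 689.0 / 22.4 = 30.76 mol
n(B) = 1360 / 83.60 = 16.27 mol
n(J) = 443.0 / 22.4 = 19.78 mol
n(A) = 1980 / 202.60 = 9.773 mol
n/ν → G: 7.690, B: 5.423, J: 9.890, A: 9.773; B is limiting.
A consumed = (1/3) × 16.27 = 5.423 mol
A remaining = 9.773 − 5.423 = 4.350 mol
mass = 4.350 × 202.60 = 881.3 g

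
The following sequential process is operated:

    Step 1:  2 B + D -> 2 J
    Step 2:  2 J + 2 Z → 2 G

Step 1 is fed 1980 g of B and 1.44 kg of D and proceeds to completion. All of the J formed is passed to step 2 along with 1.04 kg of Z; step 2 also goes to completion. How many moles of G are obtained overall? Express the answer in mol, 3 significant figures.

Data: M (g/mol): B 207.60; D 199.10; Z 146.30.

7.11 mol

Step 1:
n(B) = 1980 / 207.60 = 9.538 mol
n(D) = 1.440×1000 / 199.10 = 7.233 mol
n/ν → B: 4.769, D: 7.233; B is limiting.
n(J) produced = (2/2) × 9.538 = 9.538 mol
Step 2:
n(J) available = 9.538 mol
n(Z) = 1.040×1000 / 146.30 = 7.109 mol
n/ν → J: 4.769, Z: 3.555; Z is limiting.
n(G) = (2/2) × 7.109 = 7.109 mol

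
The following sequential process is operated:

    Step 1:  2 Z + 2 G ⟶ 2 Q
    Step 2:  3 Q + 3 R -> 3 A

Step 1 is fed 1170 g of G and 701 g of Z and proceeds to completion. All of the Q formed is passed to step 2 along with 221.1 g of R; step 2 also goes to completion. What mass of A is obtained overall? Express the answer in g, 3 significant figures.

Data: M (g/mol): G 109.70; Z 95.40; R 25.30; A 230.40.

Step 1:
n(G) = 1170 / 109.70 = 10.67 mol
n(Z) = 701.0 / 95.40 = 7.348 mol
n/ν for G = 10.67/2 = 5.335
n/ν for Z = 7.348/2 = 3.674
Smallest n/ν is Z → limiting reagent.
n(Q) produced = (2/2) × 7.348 = 7.348 mol
Step 2:
n(Q) available = 7.348 mol
n(R) = 221.1 / 25.30 = 8.739 mol
n/ν for Q = 7.348/3 = 2.449
n/ν for R = 8.739/3 = 2.913
Smallest n/ν is Q → limiting reagent.
n(A) = (3/3) × 7.348 = 7.348 mol
mass = 7.348 × 230.40 = 1693 g

1690 g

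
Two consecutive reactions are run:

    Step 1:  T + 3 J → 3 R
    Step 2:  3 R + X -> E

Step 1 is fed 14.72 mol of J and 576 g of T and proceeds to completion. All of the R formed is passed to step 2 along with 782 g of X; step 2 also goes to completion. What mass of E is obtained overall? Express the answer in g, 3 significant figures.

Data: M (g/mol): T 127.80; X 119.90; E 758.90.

3420 g

Step 1:
n(J) = 14.72 mol
n(T) = 576.0 / 127.80 = 4.507 mol
n/ν for J = 14.72/3 = 4.907
n/ν for T = 4.507/1 = 4.507
Smallest n/ν is T → limiting reagent.
n(R) produced = (3/1) × 4.507 = 13.52 mol
Step 2:
n(R) available = 13.52 mol
n(X) = 782.0 / 119.90 = 6.522 mol
n/ν for R = 13.52/3 = 4.507
n/ν for X = 6.522/1 = 6.522
Smallest n/ν is R → limiting reagent.
n(E) = (1/3) × 13.52 = 4.507 mol
mass = 4.507 × 758.90 = 3420 g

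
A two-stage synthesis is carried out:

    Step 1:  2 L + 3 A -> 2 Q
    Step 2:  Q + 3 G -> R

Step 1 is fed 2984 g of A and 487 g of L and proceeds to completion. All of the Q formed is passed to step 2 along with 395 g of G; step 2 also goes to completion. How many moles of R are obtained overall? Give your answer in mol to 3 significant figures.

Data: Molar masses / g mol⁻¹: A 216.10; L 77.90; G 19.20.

6.25 mol

Step 1:
n(A) = 2984 / 216.10 = 13.81 mol
n(L) = 487.0 / 77.90 = 6.252 mol
n/ν for A = 13.81/3 = 4.603
n/ν for L = 6.252/2 = 3.126
Smallest n/ν is L → limiting reagent.
n(Q) produced = (2/2) × 6.252 = 6.252 mol
Step 2:
n(Q) available = 6.252 mol
n(G) = 395.0 / 19.20 = 20.57 mol
n/ν for Q = 6.252/1 = 6.252
n/ν for G = 20.57/3 = 6.857
Smallest n/ν is Q → limiting reagent.
n(R) = (1/1) × 6.252 = 6.252 mol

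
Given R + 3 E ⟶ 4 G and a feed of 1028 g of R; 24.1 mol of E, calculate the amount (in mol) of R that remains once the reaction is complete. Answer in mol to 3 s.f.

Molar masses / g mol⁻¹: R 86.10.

3.91 mol

n(R) = 1028 / 86.10 = 11.94 mol
n(E) = 24.10 mol
n/ν for R = 11.94/1 = 11.94
n/ν for E = 24.10/3 = 8.033
Smallest n/ν is E → limiting reagent.
R consumed = (1/3) × 24.10 = 8.033 mol
R remaining = 11.94 − 8.033 = 3.907 mol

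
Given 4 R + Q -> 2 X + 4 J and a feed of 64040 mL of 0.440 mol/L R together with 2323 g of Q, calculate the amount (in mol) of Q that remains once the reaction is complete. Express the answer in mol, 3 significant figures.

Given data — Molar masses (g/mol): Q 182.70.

n(R) = 0.440 × 64040/1000 = 28.18 mol
n(Q) = 2323 / 182.70 = 12.71 mol
n/ν for R = 28.18/4 = 7.045
n/ν for Q = 12.71/1 = 12.71
Smallest n/ν is R → limiting reagent.
Q consumed = (1/4) × 28.18 = 7.045 mol
Q remaining = 12.71 − 7.045 = 5.665 mol

5.67 mol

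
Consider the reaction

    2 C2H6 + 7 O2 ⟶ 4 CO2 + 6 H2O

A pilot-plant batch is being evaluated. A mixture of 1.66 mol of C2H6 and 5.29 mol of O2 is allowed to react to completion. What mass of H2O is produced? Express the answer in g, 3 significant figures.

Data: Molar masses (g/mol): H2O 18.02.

n(C2H6) = 1.660 mol
n(O2) = 5.290 mol
n/ν for C2H6 = 1.660/2 = 0.8300
n/ν for O2 = 5.290/7 = 0.7557
Smallest n/ν is O2 → limiting reagent.
n(H2O) = (6/7) × 5.290 = 4.534 mol
mass = 4.534 × 18.02 = 81.70 g

81.7 g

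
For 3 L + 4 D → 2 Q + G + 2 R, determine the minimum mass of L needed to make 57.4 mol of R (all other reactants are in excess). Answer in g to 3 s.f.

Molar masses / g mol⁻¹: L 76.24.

6560 g

n(R) = 57.40 mol
n(L) = (3/2) × 57.40 = 86.10 mol
mass = 86.10 × 76.24 = 6564 g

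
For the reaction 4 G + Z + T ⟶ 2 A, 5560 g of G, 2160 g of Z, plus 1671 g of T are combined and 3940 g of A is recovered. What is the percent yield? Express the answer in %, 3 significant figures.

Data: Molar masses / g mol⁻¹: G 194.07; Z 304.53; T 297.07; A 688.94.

50.8 %

n(G) = 5560 / 194.07 = 28.65 mol
n(Z) = 2160 / 304.53 = 7.093 mol
n(T) = 1671 / 297.07 = 5.625 mol
n/ν → G: 7.163, Z: 7.093, T: 5.625; T is limiting.
theoretical n(A) = (2/1) × 5.625 = 11.25 mol → 7751 g
% yield = 3940 / 7751 × 100 = 50.83 %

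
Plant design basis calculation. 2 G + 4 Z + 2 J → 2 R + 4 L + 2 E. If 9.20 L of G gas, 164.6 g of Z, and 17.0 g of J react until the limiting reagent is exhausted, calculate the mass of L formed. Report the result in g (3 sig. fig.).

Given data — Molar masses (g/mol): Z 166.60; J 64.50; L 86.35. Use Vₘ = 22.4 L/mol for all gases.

n(G) = 9.200 / 22.4 = 0.4107 mol
n(Z) = 164.6 / 166.60 = 0.9880 mol
n(J) = 17.00 / 64.50 = 0.2636 mol
n/ν for G = 0.4107/2 = 0.2054
n/ν for Z = 0.9880/4 = 0.2470
n/ν for J = 0.2636/2 = 0.1318
Smallest n/ν is J → limiting reagent.
n(L) = (4/2) × 0.2636 = 0.5272 mol
mass = 0.5272 × 86.35 = 45.52 g

45.5 g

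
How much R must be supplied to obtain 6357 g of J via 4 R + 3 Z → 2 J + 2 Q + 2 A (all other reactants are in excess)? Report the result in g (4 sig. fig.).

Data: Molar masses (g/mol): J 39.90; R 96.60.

n(J) = 6357 / 39.90 = 159.3 mol
n(R) = (4/2) × 159.3 = 318.6 mol
mass = 318.6 × 96.60 = 30780 g

30780 g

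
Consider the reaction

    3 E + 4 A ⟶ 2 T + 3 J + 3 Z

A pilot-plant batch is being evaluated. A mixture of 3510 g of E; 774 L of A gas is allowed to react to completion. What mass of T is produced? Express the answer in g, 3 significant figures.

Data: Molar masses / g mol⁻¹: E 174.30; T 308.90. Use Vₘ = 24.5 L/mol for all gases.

n(E) = 3510 / 174.30 = 20.14 mol
n(A) = 774.0 / 24.5 = 31.59 mol
n/ν for E = 20.14/3 = 6.713
n/ν for A = 31.59/4 = 7.898
Smallest n/ν is E → limiting reagent.
n(T) = (2/3) × 20.14 = 13.43 mol
mass = 13.43 × 308.90 = 4149 g

4150 g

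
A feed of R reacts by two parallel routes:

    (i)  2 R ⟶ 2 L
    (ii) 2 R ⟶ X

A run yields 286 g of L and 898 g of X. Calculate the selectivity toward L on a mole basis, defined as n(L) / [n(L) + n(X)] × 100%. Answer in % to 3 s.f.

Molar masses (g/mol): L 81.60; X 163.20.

38.9 %

n(L) = 286 / 81.60 = 3.505 mol
n(X) = 898 / 163.20 = 5.502 mol
selectivity = 3.505/(3.505+5.502) × 100 = 38.91 %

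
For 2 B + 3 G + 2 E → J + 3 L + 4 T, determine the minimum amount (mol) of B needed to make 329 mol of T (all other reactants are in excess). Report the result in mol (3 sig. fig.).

165 mol

n(T) = 329.0 mol
n(B) = (2/4) × 329.0 = 164.5 mol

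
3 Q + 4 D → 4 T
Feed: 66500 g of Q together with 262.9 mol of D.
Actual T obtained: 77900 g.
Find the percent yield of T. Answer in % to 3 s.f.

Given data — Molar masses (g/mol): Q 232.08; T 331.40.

n(Q) = 66500 / 232.08 = 286.5 mol
n(D) = 262.9 mol
n/ν for Q = 286.5/3 = 95.50
n/ν for D = 262.9/4 = 65.73
Smallest n/ν is D → limiting reagent.
theoretical n(T) = (4/4) × 262.9 = 262.9 mol → 87130 g
% yield = 77900 / 87130 × 100 = 89.41 %

89.4 %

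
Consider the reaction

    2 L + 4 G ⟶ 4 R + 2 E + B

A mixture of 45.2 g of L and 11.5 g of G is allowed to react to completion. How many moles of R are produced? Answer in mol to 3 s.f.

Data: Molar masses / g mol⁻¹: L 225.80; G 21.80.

0.400 mol

n(L) = 45.20 / 225.80 = 0.2002 mol
n(G) = 11.50 / 21.80 = 0.5275 mol
n/ν for L = 0.2002/2 = 0.1001
n/ν for G = 0.5275/4 = 0.1319
Smallest n/ν is L → limiting reagent.
n(R) = (4/2) × 0.2002 = 0.4004 mol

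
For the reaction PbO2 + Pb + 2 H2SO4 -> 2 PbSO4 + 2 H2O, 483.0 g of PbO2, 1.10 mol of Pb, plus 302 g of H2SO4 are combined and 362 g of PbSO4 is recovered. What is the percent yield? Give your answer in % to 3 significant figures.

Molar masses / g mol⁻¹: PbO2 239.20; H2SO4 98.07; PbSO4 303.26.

54.3 %

n(PbO2) = 483.0 / 239.20 = 2.019 mol
n(Pb) = 1.100 mol
n(H2SO4) = 302.0 / 98.07 = 3.079 mol
n/ν → PbO2: 2.019, Pb: 1.100, H2SO4: 1.540; Pb is limiting.
theoretical n(PbSO4) = (2/1) × 1.100 = 2.200 mol → 667.2 g
% yield = 362 / 667.2 × 100 = 54.26 %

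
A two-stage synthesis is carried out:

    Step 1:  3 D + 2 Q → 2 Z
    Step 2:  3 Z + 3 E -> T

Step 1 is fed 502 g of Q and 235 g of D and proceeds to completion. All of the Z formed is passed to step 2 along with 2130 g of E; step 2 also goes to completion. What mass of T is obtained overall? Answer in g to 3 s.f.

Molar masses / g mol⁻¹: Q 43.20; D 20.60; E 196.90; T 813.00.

Step 1:
n(Q) = 502.0 / 43.20 = 11.62 mol
n(D) = 235.0 / 20.60 = 11.41 mol
n/ν for Q = 11.62/2 = 5.810
n/ν for D = 11.41/3 = 3.803
Smallest n/ν is D → limiting reagent.
n(Z) produced = (2/3) × 11.41 = 7.607 mol
Step 2:
n(Z) available = 7.607 mol
n(E) = 2130 / 196.90 = 10.82 mol
n/ν for Z = 7.607/3 = 2.536
n/ν for E = 10.82/3 = 3.607
Smallest n/ν is Z → limiting reagent.
n(T) = (1/3) × 7.607 = 2.536 mol
mass = 2.536 × 813.00 = 2062 g

2060 g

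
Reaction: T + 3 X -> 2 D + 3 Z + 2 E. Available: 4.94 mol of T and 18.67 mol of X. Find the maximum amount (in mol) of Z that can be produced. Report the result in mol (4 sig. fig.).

n(T) = 4.940 mol
n(X) = 18.67 mol
n/ν for T = 4.940/1 = 4.940
n/ν for X = 18.67/3 = 6.223
Smallest n/ν is T → limiting reagent.
n(Z) = (3/1) × 4.940 = 14.82 mol

14.82 mol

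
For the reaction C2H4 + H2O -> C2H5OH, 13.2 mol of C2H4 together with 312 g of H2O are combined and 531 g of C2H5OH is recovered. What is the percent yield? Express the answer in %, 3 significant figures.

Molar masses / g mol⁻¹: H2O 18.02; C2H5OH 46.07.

87.3 %

n(C2H4) = 13.20 mol
n(H2O) = 312.0 / 18.02 = 17.31 mol
n/ν for C2H4 = 13.20/1 = 13.20
n/ν for H2O = 17.31/1 = 17.31
Smallest n/ν is C2H4 → limiting reagent.
theoretical n(C2H5OH) = (1/1) × 13.20 = 13.20 mol → 608.1 g
% yield = 531 / 608.1 × 100 = 87.32 %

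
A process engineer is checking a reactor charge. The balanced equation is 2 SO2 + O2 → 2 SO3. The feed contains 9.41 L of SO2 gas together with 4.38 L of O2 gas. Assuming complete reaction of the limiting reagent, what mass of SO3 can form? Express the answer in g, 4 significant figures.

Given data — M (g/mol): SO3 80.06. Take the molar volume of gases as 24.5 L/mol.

n(SO2) = 9.410 / 24.5 = 0.3841 mol
n(O2) = 4.380 / 24.5 = 0.1788 mol
n/ν for SO2 = 0.3841/2 = 0.1921
n/ν for O2 = 0.1788/1 = 0.1788
Smallest n/ν is O2 → limiting reagent.
n(SO3) = (2/1) × 0.1788 = 0.3576 mol
mass = 0.3576 × 80.06 = 28.63 g

28.63 g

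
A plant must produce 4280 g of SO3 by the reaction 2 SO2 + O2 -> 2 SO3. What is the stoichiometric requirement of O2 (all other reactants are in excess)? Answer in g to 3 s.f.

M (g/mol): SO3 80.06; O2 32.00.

n(SO3) = 4280 / 80.06 = 53.46 mol
n(O2) = (1/2) × 53.46 = 26.73 mol
mass = 26.73 × 32.00 = 855.4 g

855 g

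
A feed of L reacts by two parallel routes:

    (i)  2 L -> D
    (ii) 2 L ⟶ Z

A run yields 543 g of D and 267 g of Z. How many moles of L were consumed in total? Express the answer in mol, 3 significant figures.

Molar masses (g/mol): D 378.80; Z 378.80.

4.28 mol

n(D) = 543 / 378.80 = 1.433 mol
n(Z) = 267 / 378.80 = 0.7049 mol
n(L) via (i) = (2/1)×1.433 = 2.866 mol
n(L) via (ii) = (2/1)×0.7049 = 1.410 mol
total n(L) = 2.866 + 1.410 = 4.276 mol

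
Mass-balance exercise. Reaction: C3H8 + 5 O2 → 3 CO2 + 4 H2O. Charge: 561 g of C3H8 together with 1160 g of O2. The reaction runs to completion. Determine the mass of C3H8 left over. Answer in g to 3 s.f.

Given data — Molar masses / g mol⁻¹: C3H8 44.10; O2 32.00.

241 g

n(C3H8) = 561.0 / 44.10 = 12.72 mol
n(O2) = 1160 / 32.00 = 36.25 mol
n/ν for C3H8 = 12.72/1 = 12.72
n/ν for O2 = 36.25/5 = 7.250
Smallest n/ν is O2 → limiting reagent.
C3H8 consumed = (1/5) × 36.25 = 7.250 mol
C3H8 remaining = 12.72 − 7.250 = 5.470 mol
mass = 5.470 × 44.10 = 241.2 g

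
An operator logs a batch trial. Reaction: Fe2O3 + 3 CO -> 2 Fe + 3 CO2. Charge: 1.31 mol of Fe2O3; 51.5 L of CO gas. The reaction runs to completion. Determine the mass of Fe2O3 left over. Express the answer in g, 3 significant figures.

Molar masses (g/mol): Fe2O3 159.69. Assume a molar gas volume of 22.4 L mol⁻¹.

n(Fe2O3) = 1.310 mol
n(CO) = 51.50 / 22.4 = 2.299 mol
n/ν for Fe2O3 = 1.310/1 = 1.310
n/ν for CO = 2.299/3 = 0.7663
Smallest n/ν is CO → limiting reagent.
Fe2O3 consumed = (1/3) × 2.299 = 0.7663 mol
Fe2O3 remaining = 1.310 − 0.7663 = 0.5437 mol
mass = 0.5437 × 159.69 = 86.82 g

86.8 g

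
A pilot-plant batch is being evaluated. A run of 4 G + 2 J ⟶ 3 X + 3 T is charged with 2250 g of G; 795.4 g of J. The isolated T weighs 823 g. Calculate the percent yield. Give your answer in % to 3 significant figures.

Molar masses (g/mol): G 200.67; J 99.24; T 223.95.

43.7 %

n(G) = 2250 / 200.67 = 11.21 mol
n(J) = 795.4 / 99.24 = 8.015 mol
n/ν for G = 11.21/4 = 2.803
n/ν for J = 8.015/2 = 4.008
Smallest n/ν is G → limiting reagent.
theoretical n(T) = (3/4) × 11.21 = 8.408 mol → 1883 g
% yield = 823 / 1883 × 100 = 43.71 %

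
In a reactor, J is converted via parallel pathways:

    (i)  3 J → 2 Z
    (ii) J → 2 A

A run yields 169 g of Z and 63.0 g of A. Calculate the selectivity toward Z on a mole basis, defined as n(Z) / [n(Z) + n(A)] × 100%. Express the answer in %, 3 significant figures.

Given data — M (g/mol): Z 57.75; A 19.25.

47.2 %

n(Z) = 169 / 57.75 = 2.926 mol
n(A) = 63.0 / 19.25 = 3.273 mol
selectivity = 2.926/(2.926+3.273) × 100 = 47.20 %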